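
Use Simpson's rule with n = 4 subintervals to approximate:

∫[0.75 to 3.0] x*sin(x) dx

f(x) = x*sin(x)
a = 0.75, b = 3.0, n = 4
h = (b - a)/n = 0.562500

Simpson's rule: (h/3)[f(x₀) + 4f(x₁) + 2f(x₂) + ... + f(xₙ)]

x_0 = 0.7500, f(x_0) = 0.511229, coefficient = 1
x_1 = 1.3125, f(x_1) = 1.268960, coefficient = 4
x_2 = 1.8750, f(x_2) = 1.788911, coefficient = 2
x_3 = 2.4375, f(x_3) = 1.577897, coefficient = 4
x_4 = 3.0000, f(x_4) = 0.423360, coefficient = 1

I ≈ (0.562500/3) × 15.899840 = 2.981220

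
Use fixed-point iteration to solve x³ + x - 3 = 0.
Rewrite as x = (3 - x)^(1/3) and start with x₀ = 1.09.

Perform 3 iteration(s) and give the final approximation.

Equation: x³ + x - 3 = 0
Fixed-point form: x = (3 - x)^(1/3)
x₀ = 1.09

x_1 = g(1.090000) = 1.240731
x_2 = g(1.240731) = 1.207195
x_3 = g(1.207195) = 1.214817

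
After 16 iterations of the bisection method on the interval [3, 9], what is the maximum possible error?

Bisection error bound: |error| ≤ (b-a)/2^n
|error| ≤ (9 - 3)/2^16 = 6/2^16
|error| ≤ 0.0000915527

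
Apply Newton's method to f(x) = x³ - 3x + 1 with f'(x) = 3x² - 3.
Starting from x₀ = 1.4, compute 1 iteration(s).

f(x) = x³ - 3x + 1
f'(x) = 3x² - 3
x₀ = 1.4

Newton-Raphson formula: x_{n+1} = x_n - f(x_n)/f'(x_n)

Iteration 1:
  f(1.400000) = -0.456000
  f'(1.400000) = 2.880000
  x_1 = 1.400000 - (-0.456000)/2.880000 = 1.558333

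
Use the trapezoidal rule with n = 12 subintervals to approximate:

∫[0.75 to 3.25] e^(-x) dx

f(x) = e^(-x)
a = 0.75, b = 3.25, n = 12
h = (b - a)/n = 0.208333

Trapezoidal rule: (h/2)[f(x₀) + 2f(x₁) + 2f(x₂) + ... + f(xₙ)]

x_0 = 0.7500, f(x_0) = 0.472367, coefficient = 1
x_1 = 0.9583, f(x_1) = 0.383532, coefficient = 2
x_2 = 1.1667, f(x_2) = 0.311403, coefficient = 2
x_3 = 1.3750, f(x_3) = 0.252840, coefficient = 2
x_4 = 1.5833, f(x_4) = 0.205290, coefficient = 2
x_5 = 1.7917, f(x_5) = 0.166682, coefficient = 2
x_6 = 2.0000, f(x_6) = 0.135335, coefficient = 2
x_7 = 2.2083, f(x_7) = 0.109884, coefficient = 2
x_8 = 2.4167, f(x_8) = 0.089219, coefficient = 2
x_9 = 2.6250, f(x_9) = 0.072440, coefficient = 2
x_10 = 2.8333, f(x_10) = 0.058816, coefficient = 2
x_11 = 3.0417, f(x_11) = 0.047755, coefficient = 2
x_12 = 3.2500, f(x_12) = 0.038774, coefficient = 1

I ≈ (0.208333/2) × 4.177531 = 0.435159
Exact value: 0.433592
Error: 0.001567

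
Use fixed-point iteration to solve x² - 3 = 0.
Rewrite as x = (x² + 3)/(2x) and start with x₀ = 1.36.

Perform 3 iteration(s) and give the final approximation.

Equation: x² - 3 = 0
Fixed-point form: x = (x² + 3)/(2x)
x₀ = 1.36

x_1 = g(1.360000) = 1.782941
x_2 = g(1.782941) = 1.732777
x_3 = g(1.732777) = 1.732051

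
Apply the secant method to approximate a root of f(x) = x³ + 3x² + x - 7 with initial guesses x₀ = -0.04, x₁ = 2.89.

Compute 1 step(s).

f(x) = x³ + 3x² + x - 7
x₀ = -0.04, x₁ = 2.89

Secant formula: x_{n+1} = x_n - f(x_n)(x_n - x_{n-1})/(f(x_n) - f(x_{n-1}))

Iteration 1:
  f(-0.040000) = -7.035264
  f(2.890000) = 45.083869
  x_2 = 2.890000 - 45.083869×(2.890000 - (-0.040000))/(45.083869 - (-7.035264))
       = 0.355504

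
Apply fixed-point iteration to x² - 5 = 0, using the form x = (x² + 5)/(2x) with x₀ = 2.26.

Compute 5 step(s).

Equation: x² - 5 = 0
Fixed-point form: x = (x² + 5)/(2x)
x₀ = 2.26

x_1 = g(2.260000) = 2.236195
x_2 = g(2.236195) = 2.236068
x_3 = g(2.236068) = 2.236068
x_4 = g(2.236068) = 2.236068
x_5 = g(2.236068) = 2.236068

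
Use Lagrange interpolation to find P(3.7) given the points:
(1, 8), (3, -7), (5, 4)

Lagrange interpolation formula:
P(x) = Σ yᵢ × Lᵢ(x)
where Lᵢ(x) = Π_{j≠i} (x - xⱼ)/(xᵢ - xⱼ)

L_0(3.7) = (3.7 - 3)/(1 - 3) × (3.7 - 5)/(1 - 5) = -0.113750
L_1(3.7) = (3.7 - 1)/(3 - 1) × (3.7 - 5)/(3 - 5) = 0.877500
L_2(3.7) = (3.7 - 1)/(5 - 1) × (3.7 - 3)/(5 - 3) = 0.236250

P(3.7) = 8×L_0(3.7) + (-7)×L_1(3.7) + 4×L_2(3.7)
P(3.7) = -6.107500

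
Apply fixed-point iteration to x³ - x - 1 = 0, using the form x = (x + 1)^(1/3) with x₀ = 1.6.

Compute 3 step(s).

Equation: x³ - x - 1 = 0
Fixed-point form: x = (x + 1)^(1/3)
x₀ = 1.6

x_1 = g(1.600000) = 1.375069
x_2 = g(1.375069) = 1.334214
x_3 = g(1.334214) = 1.326519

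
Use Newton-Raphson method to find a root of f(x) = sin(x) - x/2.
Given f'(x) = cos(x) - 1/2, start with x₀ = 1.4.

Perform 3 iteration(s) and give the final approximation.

f(x) = sin(x) - x/2
f'(x) = cos(x) - 1/2
x₀ = 1.4

Newton-Raphson formula: x_{n+1} = x_n - f(x_n)/f'(x_n)

Iteration 1:
  f(1.400000) = 0.285450
  f'(1.400000) = -0.330033
  x_1 = 1.400000 - 0.285450/(-0.330033) = 2.264913
Iteration 2:
  f(2.264913) = -0.363838
  f'(2.264913) = -1.139707
  x_2 = 2.264913 - (-0.363838)/(-1.139707) = 1.945675
Iteration 3:
  f(1.945675) = -0.042286
  f'(1.945675) = -0.866160
  x_3 = 1.945675 - (-0.042286)/(-0.866160) = 1.896856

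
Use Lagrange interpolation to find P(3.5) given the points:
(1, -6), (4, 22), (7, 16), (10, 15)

Lagrange interpolation formula:
P(x) = Σ yᵢ × Lᵢ(x)
where Lᵢ(x) = Π_{j≠i} (x - xⱼ)/(xᵢ - xⱼ)

L_0(3.5) = (3.5 - 4)/(1 - 4) × (3.5 - 7)/(1 - 7) × (3.5 - 10)/(1 - 10) = 0.070216
L_1(3.5) = (3.5 - 1)/(4 - 1) × (3.5 - 7)/(4 - 7) × (3.5 - 10)/(4 - 10) = 1.053241
L_2(3.5) = (3.5 - 1)/(7 - 1) × (3.5 - 4)/(7 - 4) × (3.5 - 10)/(7 - 10) = -0.150463
L_3(3.5) = (3.5 - 1)/(10 - 1) × (3.5 - 4)/(10 - 4) × (3.5 - 7)/(10 - 7) = 0.027006

P(3.5) = (-6)×L_0(3.5) + 22×L_1(3.5) + 16×L_2(3.5) + 15×L_3(3.5)
P(3.5) = 20.747685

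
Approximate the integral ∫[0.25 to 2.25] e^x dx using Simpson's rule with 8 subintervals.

f(x) = e^x
a = 0.25, b = 2.25, n = 8
h = (b - a)/n = 0.250000

Simpson's rule: (h/3)[f(x₀) + 4f(x₁) + 2f(x₂) + ... + f(xₙ)]

x_0 = 0.2500, f(x_0) = 1.284025, coefficient = 1
x_1 = 0.5000, f(x_1) = 1.648721, coefficient = 4
x_2 = 0.7500, f(x_2) = 2.117000, coefficient = 2
x_3 = 1.0000, f(x_3) = 2.718282, coefficient = 4
x_4 = 1.2500, f(x_4) = 3.490343, coefficient = 2
x_5 = 1.5000, f(x_5) = 4.481689, coefficient = 4
x_6 = 1.7500, f(x_6) = 5.754603, coefficient = 2
x_7 = 2.0000, f(x_7) = 7.389056, coefficient = 4
x_8 = 2.2500, f(x_8) = 9.487736, coefficient = 1

I ≈ (0.250000/3) × 98.446646 = 8.203887
Exact value: 8.203710
Error: 0.000177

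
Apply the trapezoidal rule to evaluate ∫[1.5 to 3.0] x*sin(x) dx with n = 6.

f(x) = x*sin(x)
a = 1.5, b = 3.0, n = 6
h = (b - a)/n = 0.250000

Trapezoidal rule: (h/2)[f(x₀) + 2f(x₁) + 2f(x₂) + ... + f(xₙ)]

x_0 = 1.5000, f(x_0) = 1.496242, coefficient = 1
x_1 = 1.7500, f(x_1) = 1.721975, coefficient = 2
x_2 = 2.0000, f(x_2) = 1.818595, coefficient = 2
x_3 = 2.2500, f(x_3) = 1.750665, coefficient = 2
x_4 = 2.5000, f(x_4) = 1.496180, coefficient = 2
x_5 = 2.7500, f(x_5) = 1.049568, coefficient = 2
x_6 = 3.0000, f(x_6) = 0.423360, coefficient = 1

I ≈ (0.250000/2) × 17.593569 = 2.199196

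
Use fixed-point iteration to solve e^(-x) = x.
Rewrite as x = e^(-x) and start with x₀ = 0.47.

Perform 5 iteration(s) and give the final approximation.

Equation: e^(-x) = x
Fixed-point form: x = e^(-x)
x₀ = 0.47

x_1 = g(0.470000) = 0.625002
x_2 = g(0.625002) = 0.535260
x_3 = g(0.535260) = 0.585517
x_4 = g(0.585517) = 0.556818
x_5 = g(0.556818) = 0.573030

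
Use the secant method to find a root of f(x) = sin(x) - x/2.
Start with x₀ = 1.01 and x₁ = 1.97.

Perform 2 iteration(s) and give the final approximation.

f(x) = sin(x) - x/2
x₀ = 1.01, x₁ = 1.97

Secant formula: x_{n+1} = x_n - f(x_n)(x_n - x_{n-1})/(f(x_n) - f(x_{n-1}))

Iteration 1:
  f(1.010000) = 0.341832
  f(1.970000) = -0.063629
  x_2 = 1.970000 - (-0.063629)×(1.970000 - 1.010000)/(-0.063629 - 0.341832)
       = 1.819347
Iteration 2:
  f(1.970000) = -0.063629
  f(1.819347) = 0.059597
  x_3 = 1.819347 - 0.059597×(1.819347 - 1.970000)/(0.059597 - (-0.063629))
       = 1.892208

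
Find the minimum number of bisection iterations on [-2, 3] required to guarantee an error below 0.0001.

We need (b-a)/2^n ≤ 0.0001
(3 - (-2))/2^n ≤ 0.0001
5/2^n ≤ 0.0001
2^n ≥ 50000
n ≥ log₂(50000) = 15.61
n ≥ 16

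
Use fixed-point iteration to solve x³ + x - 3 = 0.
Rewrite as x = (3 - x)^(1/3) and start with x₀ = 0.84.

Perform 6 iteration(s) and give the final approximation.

Equation: x³ + x - 3 = 0
Fixed-point form: x = (3 - x)^(1/3)
x₀ = 0.84

x_1 = g(0.840000) = 1.292661
x_2 = g(1.292661) = 1.195198
x_3 = g(1.195198) = 1.217521
x_4 = g(1.217521) = 1.212481
x_5 = g(1.212481) = 1.213622
x_6 = g(1.213622) = 1.213364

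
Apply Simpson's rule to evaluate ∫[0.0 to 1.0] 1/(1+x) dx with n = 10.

f(x) = 1/(1+x)
a = 0.0, b = 1.0, n = 10
h = (b - a)/n = 0.100000

Simpson's rule: (h/3)[f(x₀) + 4f(x₁) + 2f(x₂) + ... + f(xₙ)]

x_0 = 0.0000, f(x_0) = 1.000000, coefficient = 1
x_1 = 0.1000, f(x_1) = 0.909091, coefficient = 4
x_2 = 0.2000, f(x_2) = 0.833333, coefficient = 2
x_3 = 0.3000, f(x_3) = 0.769231, coefficient = 4
x_4 = 0.4000, f(x_4) = 0.714286, coefficient = 2
x_5 = 0.5000, f(x_5) = 0.666667, coefficient = 4
x_6 = 0.6000, f(x_6) = 0.625000, coefficient = 2
x_7 = 0.7000, f(x_7) = 0.588235, coefficient = 4
x_8 = 0.8000, f(x_8) = 0.555556, coefficient = 2
x_9 = 0.9000, f(x_9) = 0.526316, coefficient = 4
x_10 = 1.0000, f(x_10) = 0.500000, coefficient = 1

I ≈ (0.100000/3) × 20.794507 = 0.693150
Exact value: 0.693147
Error: 0.000003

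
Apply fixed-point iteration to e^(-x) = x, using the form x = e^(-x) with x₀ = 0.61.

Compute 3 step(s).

Equation: e^(-x) = x
Fixed-point form: x = e^(-x)
x₀ = 0.61

x_1 = g(0.610000) = 0.543351
x_2 = g(0.543351) = 0.580799
x_3 = g(0.580799) = 0.559451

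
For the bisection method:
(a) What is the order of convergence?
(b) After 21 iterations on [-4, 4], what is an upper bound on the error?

(a) Bisection has linear (order 1) convergence; the error is halved each step.

(b) Error bound = (b-a)/2^n = (4 - (-4))/2^{21}
    = 8/2^{21}

(a) 1 (linear); (b) error ≤ 3.81e-06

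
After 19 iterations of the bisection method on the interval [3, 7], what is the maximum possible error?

Bisection error bound: |error| ≤ (b-a)/2^n
|error| ≤ (7 - 3)/2^19 = 4/2^19
|error| ≤ 0.0000076294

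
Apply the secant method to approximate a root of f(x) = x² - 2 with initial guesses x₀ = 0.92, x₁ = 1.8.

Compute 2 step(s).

f(x) = x² - 2
x₀ = 0.92, x₁ = 1.8

Secant formula: x_{n+1} = x_n - f(x_n)(x_n - x_{n-1})/(f(x_n) - f(x_{n-1}))

Iteration 1:
  f(0.920000) = -1.153600
  f(1.800000) = 1.240000
  x_2 = 1.800000 - 1.240000×(1.800000 - 0.920000)/(1.240000 - (-1.153600))
       = 1.344118
Iteration 2:
  f(1.800000) = 1.240000
  f(1.344118) = -0.193348
  x_3 = 1.344118 - (-0.193348)×(1.344118 - 1.800000)/(-0.193348 - 1.240000)
       = 1.405613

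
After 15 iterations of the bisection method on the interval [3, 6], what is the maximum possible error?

Bisection error bound: |error| ≤ (b-a)/2^n
|error| ≤ (6 - 3)/2^15 = 3/2^15
|error| ≤ 0.0000915527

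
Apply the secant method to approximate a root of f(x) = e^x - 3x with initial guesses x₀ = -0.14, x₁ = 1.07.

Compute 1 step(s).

f(x) = e^x - 3x
x₀ = -0.14, x₁ = 1.07

Secant formula: x_{n+1} = x_n - f(x_n)(x_n - x_{n-1})/(f(x_n) - f(x_{n-1}))

Iteration 1:
  f(-0.140000) = 1.289358
  f(1.070000) = -0.294621
  x_2 = 1.070000 - (-0.294621)×(1.070000 - (-0.140000))/(-0.294621 - 1.289358)
       = 0.844940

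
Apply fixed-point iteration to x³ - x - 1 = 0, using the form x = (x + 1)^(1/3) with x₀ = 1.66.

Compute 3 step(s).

Equation: x³ - x - 1 = 0
Fixed-point form: x = (x + 1)^(1/3)
x₀ = 1.66

x_1 = g(1.660000) = 1.385566
x_2 = g(1.385566) = 1.336176
x_3 = g(1.336176) = 1.326891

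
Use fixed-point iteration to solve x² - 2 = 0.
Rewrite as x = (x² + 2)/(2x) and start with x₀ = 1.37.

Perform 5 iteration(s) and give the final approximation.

Equation: x² - 2 = 0
Fixed-point form: x = (x² + 2)/(2x)
x₀ = 1.37

x_1 = g(1.370000) = 1.414927
x_2 = g(1.414927) = 1.414214
x_3 = g(1.414214) = 1.414214
x_4 = g(1.414214) = 1.414214
x_5 = g(1.414214) = 1.414214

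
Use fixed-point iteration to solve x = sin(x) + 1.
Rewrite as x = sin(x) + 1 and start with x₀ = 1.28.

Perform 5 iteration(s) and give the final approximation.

Equation: x = sin(x) + 1
Fixed-point form: x = sin(x) + 1
x₀ = 1.28

x_1 = g(1.280000) = 1.958016
x_2 = g(1.958016) = 1.925963
x_3 = g(1.925963) = 1.937589
x_4 = g(1.937589) = 1.933482
x_5 = g(1.933482) = 1.934947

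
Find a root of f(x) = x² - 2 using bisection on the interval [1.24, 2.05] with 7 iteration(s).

f(x) = x² - 2
Initial interval: [1.24, 2.05]

Iteration 1:
  c_1 = (1.240000 + 2.050000)/2 = 1.645000
  f(c_1) = f(1.645000) = 0.706025
  f(a) × f(c) < 0, new interval: [1.240000, 1.645000]
Iteration 2:
  c_2 = (1.240000 + 1.645000)/2 = 1.442500
  f(c_2) = f(1.442500) = 0.080806
  f(a) × f(c) < 0, new interval: [1.240000, 1.442500]
Iteration 3:
  c_3 = (1.240000 + 1.442500)/2 = 1.341250
  f(c_3) = f(1.341250) = -0.201048
  f(a) × f(c) ≥ 0, new interval: [1.341250, 1.442500]
Iteration 4:
  c_4 = (1.341250 + 1.442500)/2 = 1.391875
  f(c_4) = f(1.391875) = -0.062684
  f(a) × f(c) ≥ 0, new interval: [1.391875, 1.442500]
Iteration 5:
  c_5 = (1.391875 + 1.442500)/2 = 1.417187
  f(c_5) = f(1.417187) = 0.008420
  f(a) × f(c) < 0, new interval: [1.391875, 1.417187]
Iteration 6:
  c_6 = (1.391875 + 1.417187)/2 = 1.404531
  f(c_6) = f(1.404531) = -0.027292
  f(a) × f(c) ≥ 0, new interval: [1.404531, 1.417187]
Iteration 7:
  c_7 = (1.404531 + 1.417187)/2 = 1.410859
  f(c_7) = f(1.410859) = -0.009476
  f(a) × f(c) ≥ 0, new interval: [1.410859, 1.417187]

After 7 iteration(s), the approximation is c_7 = 1.410859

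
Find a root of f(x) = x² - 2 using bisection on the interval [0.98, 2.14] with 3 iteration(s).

f(x) = x² - 2
Initial interval: [0.98, 2.14]

Iteration 1:
  c_1 = (0.980000 + 2.140000)/2 = 1.560000
  f(c_1) = f(1.560000) = 0.433600
  f(a) × f(c) < 0, new interval: [0.980000, 1.560000]
Iteration 2:
  c_2 = (0.980000 + 1.560000)/2 = 1.270000
  f(c_2) = f(1.270000) = -0.387100
  f(a) × f(c) ≥ 0, new interval: [1.270000, 1.560000]
Iteration 3:
  c_3 = (1.270000 + 1.560000)/2 = 1.415000
  f(c_3) = f(1.415000) = 0.002225
  f(a) × f(c) < 0, new interval: [1.270000, 1.415000]

After 3 iteration(s), the approximation is c_3 = 1.415000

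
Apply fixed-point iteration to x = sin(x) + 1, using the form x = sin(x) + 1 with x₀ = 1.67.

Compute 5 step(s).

Equation: x = sin(x) + 1
Fixed-point form: x = sin(x) + 1
x₀ = 1.67

x_1 = g(1.670000) = 1.995083
x_2 = g(1.995083) = 1.911332
x_3 = g(1.911332) = 1.942576
x_4 = g(1.942576) = 1.931682
x_5 = g(1.931682) = 1.935584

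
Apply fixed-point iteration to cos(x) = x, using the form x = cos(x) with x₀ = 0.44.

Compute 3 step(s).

Equation: cos(x) = x
Fixed-point form: x = cos(x)
x₀ = 0.44

x_1 = g(0.440000) = 0.904752
x_2 = g(0.904752) = 0.617881
x_3 = g(0.617881) = 0.815108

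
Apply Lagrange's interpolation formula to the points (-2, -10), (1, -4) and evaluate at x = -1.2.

Lagrange interpolation formula:
P(x) = Σ yᵢ × Lᵢ(x)
where Lᵢ(x) = Π_{j≠i} (x - xⱼ)/(xᵢ - xⱼ)

L_0(-1.2) = (-1.2 - 1)/(-2 - 1) = 0.733333
L_1(-1.2) = (-1.2 - (-2))/(1 - (-2)) = 0.266667

P(-1.2) = (-10)×L_0(-1.2) + (-4)×L_1(-1.2)
P(-1.2) = -8.400000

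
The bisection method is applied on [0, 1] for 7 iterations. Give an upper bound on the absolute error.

Bisection error bound: |error| ≤ (b-a)/2^n
|error| ≤ (1 - 0)/2^7 = 1/2^7
|error| ≤ 0.0078125000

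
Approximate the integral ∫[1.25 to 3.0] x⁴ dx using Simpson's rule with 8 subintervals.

f(x) = x⁴
a = 1.25, b = 3.0, n = 8
h = (b - a)/n = 0.218750

Simpson's rule: (h/3)[f(x₀) + 4f(x₁) + 2f(x₂) + ... + f(xₙ)]

x_0 = 1.2500, f(x_0) = 2.441406, coefficient = 1
x_1 = 1.4688, f(x_1) = 4.653626, coefficient = 4
x_2 = 1.6875, f(x_2) = 8.109146, coefficient = 2
x_3 = 1.9062, f(x_3) = 13.204423, coefficient = 4
x_4 = 2.1250, f(x_4) = 20.390869, coefficient = 2
x_5 = 2.3438, f(x_5) = 30.174851, coefficient = 4
x_6 = 2.5625, f(x_6) = 43.117691, coefficient = 2
x_7 = 2.7812, f(x_7) = 59.835664, coefficient = 4
x_8 = 3.0000, f(x_8) = 81.000000, coefficient = 1

I ≈ (0.218750/3) × 658.151077 = 47.990183
Exact value: 47.989648
Error: 0.000534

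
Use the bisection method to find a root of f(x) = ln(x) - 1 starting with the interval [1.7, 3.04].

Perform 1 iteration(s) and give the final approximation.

f(x) = ln(x) - 1
Initial interval: [1.7, 3.04]

Iteration 1:
  c_1 = (1.700000 + 3.040000)/2 = 2.370000
  f(c_1) = f(2.370000) = -0.137110
  f(a) × f(c) ≥ 0, new interval: [2.370000, 3.040000]

After 1 iteration(s), the approximation is c_1 = 2.370000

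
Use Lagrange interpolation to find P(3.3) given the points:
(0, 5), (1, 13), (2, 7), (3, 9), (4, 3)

Lagrange interpolation formula:
P(x) = Σ yᵢ × Lᵢ(x)
where Lᵢ(x) = Π_{j≠i} (x - xⱼ)/(xᵢ - xⱼ)

L_0(3.3) = (3.3 - 1)/(0 - 1) × (3.3 - 2)/(0 - 2) × (3.3 - 3)/(0 - 3) × (3.3 - 4)/(0 - 4) = -0.026162
L_1(3.3) = (3.3 - 0)/(1 - 0) × (3.3 - 2)/(1 - 2) × (3.3 - 3)/(1 - 3) × (3.3 - 4)/(1 - 4) = 0.150150
L_2(3.3) = (3.3 - 0)/(2 - 0) × (3.3 - 1)/(2 - 1) × (3.3 - 3)/(2 - 3) × (3.3 - 4)/(2 - 4) = -0.398475
L_3(3.3) = (3.3 - 0)/(3 - 0) × (3.3 - 1)/(3 - 1) × (3.3 - 2)/(3 - 2) × (3.3 - 4)/(3 - 4) = 1.151150
L_4(3.3) = (3.3 - 0)/(4 - 0) × (3.3 - 1)/(4 - 1) × (3.3 - 2)/(4 - 2) × (3.3 - 3)/(4 - 3) = 0.123337

P(3.3) = 5×L_0(3.3) + 13×L_1(3.3) + 7×L_2(3.3) + 9×L_3(3.3) + 3×L_4(3.3)
P(3.3) = 9.762175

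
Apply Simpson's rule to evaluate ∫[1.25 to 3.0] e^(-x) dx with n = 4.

f(x) = e^(-x)
a = 1.25, b = 3.0, n = 4
h = (b - a)/n = 0.437500

Simpson's rule: (h/3)[f(x₀) + 4f(x₁) + 2f(x₂) + ... + f(xₙ)]

x_0 = 1.2500, f(x_0) = 0.286505, coefficient = 1
x_1 = 1.6875, f(x_1) = 0.184981, coefficient = 4
x_2 = 2.1250, f(x_2) = 0.119433, coefficient = 2
x_3 = 2.5625, f(x_3) = 0.077112, coefficient = 4
x_4 = 3.0000, f(x_4) = 0.049787, coefficient = 1

I ≈ (0.437500/3) × 1.623530 = 0.236765
Exact value: 0.236718
Error: 0.000047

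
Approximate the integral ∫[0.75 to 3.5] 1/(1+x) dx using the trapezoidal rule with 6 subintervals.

f(x) = 1/(1+x)
a = 0.75, b = 3.5, n = 6
h = (b - a)/n = 0.458333

Trapezoidal rule: (h/2)[f(x₀) + 2f(x₁) + 2f(x₂) + ... + f(xₙ)]

x_0 = 0.7500, f(x_0) = 0.571429, coefficient = 1
x_1 = 1.2083, f(x_1) = 0.452830, coefficient = 2
x_2 = 1.6667, f(x_2) = 0.375000, coefficient = 2
x_3 = 2.1250, f(x_3) = 0.320000, coefficient = 2
x_4 = 2.5833, f(x_4) = 0.279070, coefficient = 2
x_5 = 3.0417, f(x_5) = 0.247423, coefficient = 2
x_6 = 3.5000, f(x_6) = 0.222222, coefficient = 1

I ≈ (0.458333/2) × 4.142296 = 0.949276
Exact value: 0.944462
Error: 0.004815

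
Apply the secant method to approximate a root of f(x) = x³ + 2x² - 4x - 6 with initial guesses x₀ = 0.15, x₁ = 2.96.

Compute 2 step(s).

f(x) = x³ + 2x² - 4x - 6
x₀ = 0.15, x₁ = 2.96

Secant formula: x_{n+1} = x_n - f(x_n)(x_n - x_{n-1})/(f(x_n) - f(x_{n-1}))

Iteration 1:
  f(0.150000) = -6.551625
  f(2.960000) = 25.617536
  x_2 = 2.960000 - 25.617536×(2.960000 - 0.150000)/(25.617536 - (-6.551625))
       = 0.722289
Iteration 2:
  f(2.960000) = 25.617536
  f(0.722289) = -7.468934
  x_3 = 0.722289 - (-7.468934)×(0.722289 - 2.960000)/(-7.468934 - 25.617536)
       = 1.227430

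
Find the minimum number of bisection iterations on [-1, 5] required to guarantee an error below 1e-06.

We need (b-a)/2^n ≤ 1e-06
(5 - (-1))/2^n ≤ 1e-06
6/2^n ≤ 1e-06
2^n ≥ 6000000
n ≥ log₂(6000000) = 22.52
n ≥ 23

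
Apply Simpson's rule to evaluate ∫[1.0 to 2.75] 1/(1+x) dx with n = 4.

f(x) = 1/(1+x)
a = 1.0, b = 2.75, n = 4
h = (b - a)/n = 0.437500

Simpson's rule: (h/3)[f(x₀) + 4f(x₁) + 2f(x₂) + ... + f(xₙ)]

x_0 = 1.0000, f(x_0) = 0.500000, coefficient = 1
x_1 = 1.4375, f(x_1) = 0.410256, coefficient = 4
x_2 = 1.8750, f(x_2) = 0.347826, coefficient = 2
x_3 = 2.3125, f(x_3) = 0.301887, coefficient = 4
x_4 = 2.7500, f(x_4) = 0.266667, coefficient = 1

I ≈ (0.437500/3) × 4.310892 = 0.628672
Exact value: 0.628609
Error: 0.000063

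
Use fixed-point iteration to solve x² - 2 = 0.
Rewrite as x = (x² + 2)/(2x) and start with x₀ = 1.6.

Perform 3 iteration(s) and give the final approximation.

Equation: x² - 2 = 0
Fixed-point form: x = (x² + 2)/(2x)
x₀ = 1.6

x_1 = g(1.600000) = 1.425000
x_2 = g(1.425000) = 1.414254
x_3 = g(1.414254) = 1.414214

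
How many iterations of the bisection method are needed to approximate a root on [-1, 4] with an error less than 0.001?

We need (b-a)/2^n ≤ 0.001
(4 - (-1))/2^n ≤ 0.001
5/2^n ≤ 0.001
2^n ≥ 5000
n ≥ log₂(5000) = 12.29
n ≥ 13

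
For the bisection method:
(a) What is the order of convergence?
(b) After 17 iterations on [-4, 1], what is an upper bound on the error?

(a) Bisection has linear (order 1) convergence; the error is halved each step.

(b) Error bound = (b-a)/2^n = (1 - (-4))/2^{17}
    = 5/2^{17}

(a) 1 (linear); (b) error ≤ 3.81e-05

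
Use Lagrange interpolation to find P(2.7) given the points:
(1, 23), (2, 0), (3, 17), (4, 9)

Lagrange interpolation formula:
P(x) = Σ yᵢ × Lᵢ(x)
where Lᵢ(x) = Π_{j≠i} (x - xⱼ)/(xᵢ - xⱼ)

L_0(2.7) = (2.7 - 2)/(1 - 2) × (2.7 - 3)/(1 - 3) × (2.7 - 4)/(1 - 4) = -0.045500
L_1(2.7) = (2.7 - 1)/(2 - 1) × (2.7 - 3)/(2 - 3) × (2.7 - 4)/(2 - 4) = 0.331500
L_2(2.7) = (2.7 - 1)/(3 - 1) × (2.7 - 2)/(3 - 2) × (2.7 - 4)/(3 - 4) = 0.773500
L_3(2.7) = (2.7 - 1)/(4 - 1) × (2.7 - 2)/(4 - 2) × (2.7 - 3)/(4 - 3) = -0.059500

P(2.7) = 23×L_0(2.7) + 0×L_1(2.7) + 17×L_2(2.7) + 9×L_3(2.7)
P(2.7) = 11.567500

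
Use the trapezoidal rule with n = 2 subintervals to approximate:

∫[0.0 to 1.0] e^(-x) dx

f(x) = e^(-x)
a = 0.0, b = 1.0, n = 2
h = (b - a)/n = 0.500000

Trapezoidal rule: (h/2)[f(x₀) + 2f(x₁) + 2f(x₂) + ... + f(xₙ)]

x_0 = 0.0000, f(x_0) = 1.000000, coefficient = 1
x_1 = 0.5000, f(x_1) = 0.606531, coefficient = 2
x_2 = 1.0000, f(x_2) = 0.367879, coefficient = 1

I ≈ (0.500000/2) × 2.580941 = 0.645235
Exact value: 0.632121
Error: 0.013115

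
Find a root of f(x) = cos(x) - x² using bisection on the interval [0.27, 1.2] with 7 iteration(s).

f(x) = cos(x) - x²
Initial interval: [0.27, 1.2]

Iteration 1:
  c_1 = (0.270000 + 1.200000)/2 = 0.735000
  f(c_1) = f(0.735000) = 0.201606
  f(a) × f(c) ≥ 0, new interval: [0.735000, 1.200000]
Iteration 2:
  c_2 = (0.735000 + 1.200000)/2 = 0.967500
  f(c_2) = f(0.967500) = -0.368696
  f(a) × f(c) < 0, new interval: [0.735000, 0.967500]
Iteration 3:
  c_3 = (0.735000 + 0.967500)/2 = 0.851250
  f(c_3) = f(0.851250) = -0.065583
  f(a) × f(c) < 0, new interval: [0.735000, 0.851250]
Iteration 4:
  c_4 = (0.735000 + 0.851250)/2 = 0.793125
  f(c_4) = f(0.793125) = 0.072575
  f(a) × f(c) ≥ 0, new interval: [0.793125, 0.851250]
Iteration 5:
  c_5 = (0.793125 + 0.851250)/2 = 0.822188
  f(c_5) = f(0.822188) = 0.004628
  f(a) × f(c) ≥ 0, new interval: [0.822188, 0.851250]
Iteration 6:
  c_6 = (0.822188 + 0.851250)/2 = 0.836719
  f(c_6) = f(0.836719) = -0.030196
  f(a) × f(c) < 0, new interval: [0.822188, 0.836719]
Iteration 7:
  c_7 = (0.822188 + 0.836719)/2 = 0.829453
  f(c_7) = f(0.829453) = -0.012713
  f(a) × f(c) < 0, new interval: [0.822188, 0.829453]

After 7 iteration(s), the approximation is c_7 = 0.829453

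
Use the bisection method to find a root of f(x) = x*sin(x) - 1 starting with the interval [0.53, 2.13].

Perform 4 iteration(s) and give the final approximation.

f(x) = x*sin(x) - 1
Initial interval: [0.53, 2.13]

Iteration 1:
  c_1 = (0.530000 + 2.130000)/2 = 1.330000
  f(c_1) = f(1.330000) = 0.291627
  f(a) × f(c) < 0, new interval: [0.530000, 1.330000]
Iteration 2:
  c_2 = (0.530000 + 1.330000)/2 = 0.930000
  f(c_2) = f(0.930000) = -0.254493
  f(a) × f(c) ≥ 0, new interval: [0.930000, 1.330000]
Iteration 3:
  c_3 = (0.930000 + 1.330000)/2 = 1.130000
  f(c_3) = f(1.130000) = 0.021986
  f(a) × f(c) < 0, new interval: [0.930000, 1.130000]
Iteration 4:
  c_4 = (0.930000 + 1.130000)/2 = 1.030000
  f(c_4) = f(1.030000) = -0.116982
  f(a) × f(c) ≥ 0, new interval: [1.030000, 1.130000]

After 4 iteration(s), the approximation is c_4 = 1.030000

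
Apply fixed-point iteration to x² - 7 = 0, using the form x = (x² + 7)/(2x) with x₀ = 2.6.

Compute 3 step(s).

Equation: x² - 7 = 0
Fixed-point form: x = (x² + 7)/(2x)
x₀ = 2.6

x_1 = g(2.600000) = 2.646154
x_2 = g(2.646154) = 2.645751
x_3 = g(2.645751) = 2.645751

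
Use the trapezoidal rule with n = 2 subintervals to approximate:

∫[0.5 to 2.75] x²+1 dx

f(x) = x²+1
a = 0.5, b = 2.75, n = 2
h = (b - a)/n = 1.125000

Trapezoidal rule: (h/2)[f(x₀) + 2f(x₁) + 2f(x₂) + ... + f(xₙ)]

x_0 = 0.5000, f(x_0) = 1.250000, coefficient = 1
x_1 = 1.6250, f(x_1) = 3.640625, coefficient = 2
x_2 = 2.7500, f(x_2) = 8.562500, coefficient = 1

I ≈ (1.125000/2) × 17.093750 = 9.615234
Exact value: 9.140625
Error: 0.474609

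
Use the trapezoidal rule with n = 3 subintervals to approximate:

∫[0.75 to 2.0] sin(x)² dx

f(x) = sin(x)²
a = 0.75, b = 2.0, n = 3
h = (b - a)/n = 0.416667

Trapezoidal rule: (h/2)[f(x₀) + 2f(x₁) + 2f(x₂) + ... + f(xₙ)]

x_0 = 0.7500, f(x_0) = 0.464631, coefficient = 1
x_1 = 1.1667, f(x_1) = 0.845379, coefficient = 2
x_2 = 1.5833, f(x_2) = 0.999843, coefficient = 2
x_3 = 2.0000, f(x_3) = 0.826822, coefficient = 1

I ≈ (0.416667/2) × 4.981897 = 1.037895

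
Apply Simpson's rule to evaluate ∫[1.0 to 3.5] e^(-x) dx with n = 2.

f(x) = e^(-x)
a = 1.0, b = 3.5, n = 2
h = (b - a)/n = 1.250000

Simpson's rule: (h/3)[f(x₀) + 4f(x₁) + 2f(x₂) + ... + f(xₙ)]

x_0 = 1.0000, f(x_0) = 0.367879, coefficient = 1
x_1 = 2.2500, f(x_1) = 0.105399, coefficient = 4
x_2 = 3.5000, f(x_2) = 0.030197, coefficient = 1

I ≈ (1.250000/3) × 0.819674 = 0.341531
Exact value: 0.337682
Error: 0.003849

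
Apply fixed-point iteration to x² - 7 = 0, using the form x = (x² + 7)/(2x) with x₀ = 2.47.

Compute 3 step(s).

Equation: x² - 7 = 0
Fixed-point form: x = (x² + 7)/(2x)
x₀ = 2.47

x_1 = g(2.470000) = 2.652004
x_2 = g(2.652004) = 2.645759
x_3 = g(2.645759) = 2.645751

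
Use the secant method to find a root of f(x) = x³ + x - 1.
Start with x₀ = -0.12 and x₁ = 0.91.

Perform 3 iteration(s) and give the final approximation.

f(x) = x³ + x - 1
x₀ = -0.12, x₁ = 0.91

Secant formula: x_{n+1} = x_n - f(x_n)(x_n - x_{n-1})/(f(x_n) - f(x_{n-1}))

Iteration 1:
  f(-0.120000) = -1.121728
  f(0.910000) = 0.663571
  x_2 = 0.910000 - 0.663571×(0.910000 - (-0.120000))/(0.663571 - (-1.121728))
       = 0.527163
Iteration 2:
  f(0.910000) = 0.663571
  f(0.527163) = -0.326338
  x_3 = 0.527163 - (-0.326338)×(0.527163 - 0.910000)/(-0.326338 - 0.663571)
       = 0.653371
Iteration 3:
  f(0.527163) = -0.326338
  f(0.653371) = -0.067709
  x_4 = 0.653371 - (-0.067709)×(0.653371 - 0.527163)/(-0.067709 - (-0.326338))
       = 0.686412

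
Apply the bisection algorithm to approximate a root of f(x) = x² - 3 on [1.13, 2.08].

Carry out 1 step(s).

f(x) = x² - 3
Initial interval: [1.13, 2.08]

Iteration 1:
  c_1 = (1.130000 + 2.080000)/2 = 1.605000
  f(c_1) = f(1.605000) = -0.423975
  f(a) × f(c) ≥ 0, new interval: [1.605000, 2.080000]

After 1 iteration(s), the approximation is c_1 = 1.605000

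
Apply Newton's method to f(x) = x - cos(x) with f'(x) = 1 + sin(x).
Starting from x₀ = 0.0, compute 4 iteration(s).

f(x) = x - cos(x)
f'(x) = 1 + sin(x)
x₀ = 0.0

Newton-Raphson formula: x_{n+1} = x_n - f(x_n)/f'(x_n)

Iteration 1:
  f(0.000000) = -1.000000
  f'(0.000000) = 1.000000
  x_1 = 0.000000 - (-1.000000)/1.000000 = 1.000000
Iteration 2:
  f(1.000000) = 0.459698
  f'(1.000000) = 1.841471
  x_2 = 1.000000 - 0.459698/1.841471 = 0.750364
Iteration 3:
  f(0.750364) = 0.018923
  f'(0.750364) = 1.681905
  x_3 = 0.750364 - 0.018923/1.681905 = 0.739113
Iteration 4:
  f(0.739113) = 0.000046
  f'(0.739113) = 1.673633
  x_4 = 0.739113 - 0.000046/1.673633 = 0.739085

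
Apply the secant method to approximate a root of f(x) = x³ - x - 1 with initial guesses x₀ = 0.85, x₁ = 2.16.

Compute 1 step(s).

f(x) = x³ - x - 1
x₀ = 0.85, x₁ = 2.16

Secant formula: x_{n+1} = x_n - f(x_n)(x_n - x_{n-1})/(f(x_n) - f(x_{n-1}))

Iteration 1:
  f(0.850000) = -1.235875
  f(2.160000) = 6.917696
  x_2 = 2.160000 - 6.917696×(2.160000 - 0.850000)/(6.917696 - (-1.235875))
       = 1.048563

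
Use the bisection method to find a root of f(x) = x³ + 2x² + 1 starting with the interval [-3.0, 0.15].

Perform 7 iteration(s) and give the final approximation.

f(x) = x³ + 2x² + 1
Initial interval: [-3.0, 0.15]

Iteration 1:
  c_1 = (-3.000000 + 0.150000)/2 = -1.425000
  f(c_1) = f(-1.425000) = 2.167609
  f(a) × f(c) < 0, new interval: [-3.000000, -1.425000]
Iteration 2:
  c_2 = (-3.000000 + (-1.425000))/2 = -2.212500
  f(c_2) = f(-2.212500) = -0.040221
  f(a) × f(c) ≥ 0, new interval: [-2.212500, -1.425000]
Iteration 3:
  c_3 = (-2.212500 + (-1.425000))/2 = -1.818750
  f(c_3) = f(-1.818750) = 1.599548
  f(a) × f(c) < 0, new interval: [-2.212500, -1.818750]
Iteration 4:
  c_4 = (-2.212500 + (-1.818750))/2 = -2.015625
  f(c_4) = f(-2.015625) = 0.936520
  f(a) × f(c) < 0, new interval: [-2.212500, -2.015625]
Iteration 5:
  c_5 = (-2.212500 + (-2.015625))/2 = -2.114063
  f(c_5) = f(-2.114063) = 0.490225
  f(a) × f(c) < 0, new interval: [-2.212500, -2.114063]
Iteration 6:
  c_6 = (-2.212500 + (-2.114063))/2 = -2.163281
  f(c_6) = f(-2.163281) = 0.235879
  f(a) × f(c) < 0, new interval: [-2.212500, -2.163281]
Iteration 7:
  c_7 = (-2.212500 + (-2.163281))/2 = -2.187891
  f(c_7) = f(-2.187891) = 0.100593
  f(a) × f(c) < 0, new interval: [-2.212500, -2.187891]

After 7 iteration(s), the approximation is c_7 = -2.187891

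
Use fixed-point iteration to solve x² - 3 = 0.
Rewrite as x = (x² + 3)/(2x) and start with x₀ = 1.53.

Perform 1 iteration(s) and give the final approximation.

Equation: x² - 3 = 0
Fixed-point form: x = (x² + 3)/(2x)
x₀ = 1.53

x_1 = g(1.530000) = 1.745392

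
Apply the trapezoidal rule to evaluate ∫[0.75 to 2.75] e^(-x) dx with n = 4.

f(x) = e^(-x)
a = 0.75, b = 2.75, n = 4
h = (b - a)/n = 0.500000

Trapezoidal rule: (h/2)[f(x₀) + 2f(x₁) + 2f(x₂) + ... + f(xₙ)]

x_0 = 0.7500, f(x_0) = 0.472367, coefficient = 1
x_1 = 1.2500, f(x_1) = 0.286505, coefficient = 2
x_2 = 1.7500, f(x_2) = 0.173774, coefficient = 2
x_3 = 2.2500, f(x_3) = 0.105399, coefficient = 2
x_4 = 2.7500, f(x_4) = 0.063928, coefficient = 1

I ≈ (0.500000/2) × 1.667650 = 0.416913
Exact value: 0.408439
Error: 0.008474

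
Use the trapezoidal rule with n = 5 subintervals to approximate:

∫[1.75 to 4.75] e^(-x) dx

f(x) = e^(-x)
a = 1.75, b = 4.75, n = 5
h = (b - a)/n = 0.600000

Trapezoidal rule: (h/2)[f(x₀) + 2f(x₁) + 2f(x₂) + ... + f(xₙ)]

x_0 = 1.7500, f(x_0) = 0.173774, coefficient = 1
x_1 = 2.3500, f(x_1) = 0.095369, coefficient = 2
x_2 = 2.9500, f(x_2) = 0.052340, coefficient = 2
x_3 = 3.5500, f(x_3) = 0.028725, coefficient = 2
x_4 = 4.1500, f(x_4) = 0.015764, coefficient = 2
x_5 = 4.7500, f(x_5) = 0.008652, coefficient = 1

I ≈ (0.600000/2) × 0.566821 = 0.170046
Exact value: 0.165122
Error: 0.004924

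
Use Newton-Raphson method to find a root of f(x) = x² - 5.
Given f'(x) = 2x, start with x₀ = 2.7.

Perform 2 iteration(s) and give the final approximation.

f(x) = x² - 5
f'(x) = 2x
x₀ = 2.7

Newton-Raphson formula: x_{n+1} = x_n - f(x_n)/f'(x_n)

Iteration 1:
  f(2.700000) = 2.290000
  f'(2.700000) = 5.400000
  x_1 = 2.700000 - 2.290000/5.400000 = 2.275926
Iteration 2:
  f(2.275926) = 0.179839
  f'(2.275926) = 4.551852
  x_2 = 2.275926 - 0.179839/4.551852 = 2.236417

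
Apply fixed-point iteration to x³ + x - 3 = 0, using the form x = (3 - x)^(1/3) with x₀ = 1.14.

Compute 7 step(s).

Equation: x³ + x - 3 = 0
Fixed-point form: x = (3 - x)^(1/3)
x₀ = 1.14

x_1 = g(1.140000) = 1.229809
x_2 = g(1.229809) = 1.209688
x_3 = g(1.209688) = 1.214254
x_4 = g(1.214254) = 1.213221
x_5 = g(1.213221) = 1.213455
x_6 = g(1.213455) = 1.213402
x_7 = g(1.213402) = 1.213414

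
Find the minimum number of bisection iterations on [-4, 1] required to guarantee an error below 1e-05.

We need (b-a)/2^n ≤ 1e-05
(1 - (-4))/2^n ≤ 1e-05
5/2^n ≤ 1e-05
2^n ≥ 500000
n ≥ log₂(500000) = 18.93
n ≥ 19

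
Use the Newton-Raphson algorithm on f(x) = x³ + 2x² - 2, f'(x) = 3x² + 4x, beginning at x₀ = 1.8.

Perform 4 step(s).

f(x) = x³ + 2x² - 2
f'(x) = 3x² + 4x
x₀ = 1.8

Newton-Raphson formula: x_{n+1} = x_n - f(x_n)/f'(x_n)

Iteration 1:
  f(1.800000) = 10.312000
  f'(1.800000) = 16.920000
  x_1 = 1.800000 - 10.312000/16.920000 = 1.190544
Iteration 2:
  f(1.190544) = 2.522259
  f'(1.190544) = 9.014358
  x_2 = 1.190544 - 2.522259/9.014358 = 0.910739
Iteration 3:
  f(0.910739) = 0.414300
  f'(0.910739) = 6.131294
  x_3 = 0.910739 - 0.414300/6.131294 = 0.843168
Iteration 4:
  f(0.843168) = 0.021298
  f'(0.843168) = 5.505466
  x_4 = 0.843168 - 0.021298/5.505466 = 0.839299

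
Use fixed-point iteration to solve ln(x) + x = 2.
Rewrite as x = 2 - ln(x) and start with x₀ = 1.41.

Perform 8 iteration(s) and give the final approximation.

Equation: ln(x) + x = 2
Fixed-point form: x = 2 - ln(x)
x₀ = 1.41

x_1 = g(1.410000) = 1.656410
x_2 = g(1.656410) = 1.495347
x_3 = g(1.495347) = 1.597642
x_4 = g(1.597642) = 1.531471
x_5 = g(1.531471) = 1.573771
x_6 = g(1.573771) = 1.546525
x_7 = g(1.546525) = 1.563989
x_8 = g(1.563989) = 1.552760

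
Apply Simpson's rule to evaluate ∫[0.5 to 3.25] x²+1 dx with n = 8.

f(x) = x²+1
a = 0.5, b = 3.25, n = 8
h = (b - a)/n = 0.343750

Simpson's rule: (h/3)[f(x₀) + 4f(x₁) + 2f(x₂) + ... + f(xₙ)]

x_0 = 0.5000, f(x_0) = 1.250000, coefficient = 1
x_1 = 0.8438, f(x_1) = 1.711914, coefficient = 4
x_2 = 1.1875, f(x_2) = 2.410156, coefficient = 2
x_3 = 1.5312, f(x_3) = 3.344727, coefficient = 4
x_4 = 1.8750, f(x_4) = 4.515625, coefficient = 2
x_5 = 2.2188, f(x_5) = 5.922852, coefficient = 4
x_6 = 2.5625, f(x_6) = 7.566406, coefficient = 2
x_7 = 2.9062, f(x_7) = 9.446289, coefficient = 4
x_8 = 3.2500, f(x_8) = 11.562500, coefficient = 1

I ≈ (0.343750/3) × 123.500000 = 14.151042
Exact value: 14.151042
Error: 0.000000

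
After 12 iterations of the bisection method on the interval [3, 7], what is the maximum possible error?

Bisection error bound: |error| ≤ (b-a)/2^n
|error| ≤ (7 - 3)/2^12 = 4/2^12
|error| ≤ 0.0009765625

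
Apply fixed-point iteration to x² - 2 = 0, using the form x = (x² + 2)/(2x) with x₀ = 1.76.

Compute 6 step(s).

Equation: x² - 2 = 0
Fixed-point form: x = (x² + 2)/(2x)
x₀ = 1.76

x_1 = g(1.760000) = 1.448182
x_2 = g(1.448182) = 1.414612
x_3 = g(1.414612) = 1.414214
x_4 = g(1.414214) = 1.414214
x_5 = g(1.414214) = 1.414214
x_6 = g(1.414214) = 1.414214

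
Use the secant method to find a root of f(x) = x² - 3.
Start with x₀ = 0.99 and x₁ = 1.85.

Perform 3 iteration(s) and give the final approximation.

f(x) = x² - 3
x₀ = 0.99, x₁ = 1.85

Secant formula: x_{n+1} = x_n - f(x_n)(x_n - x_{n-1})/(f(x_n) - f(x_{n-1}))

Iteration 1:
  f(0.990000) = -2.019900
  f(1.850000) = 0.422500
  x_2 = 1.850000 - 0.422500×(1.850000 - 0.990000)/(0.422500 - (-2.019900))
       = 1.701232
Iteration 2:
  f(1.850000) = 0.422500
  f(1.701232) = -0.105808
  x_3 = 1.701232 - (-0.105808)×(1.701232 - 1.850000)/(-0.105808 - 0.422500)
       = 1.731027
Iteration 3:
  f(1.701232) = -0.105808
  f(1.731027) = -0.003545
  x_4 = 1.731027 - (-0.003545)×(1.731027 - 1.701232)/(-0.003545 - (-0.105808))
       = 1.732060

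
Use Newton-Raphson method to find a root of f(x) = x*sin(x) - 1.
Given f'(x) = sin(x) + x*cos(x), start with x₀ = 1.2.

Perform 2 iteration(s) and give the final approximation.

f(x) = x*sin(x) - 1
f'(x) = sin(x) + x*cos(x)
x₀ = 1.2

Newton-Raphson formula: x_{n+1} = x_n - f(x_n)/f'(x_n)

Iteration 1:
  f(1.200000) = 0.118447
  f'(1.200000) = 1.366868
  x_1 = 1.200000 - 0.118447/1.366868 = 1.113344
Iteration 2:
  f(1.113344) = -0.001129
  f'(1.113344) = 1.388904
  x_2 = 1.113344 - (-0.001129)/1.388904 = 1.114157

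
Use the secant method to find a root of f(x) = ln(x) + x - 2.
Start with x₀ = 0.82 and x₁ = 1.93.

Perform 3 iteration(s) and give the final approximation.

f(x) = ln(x) + x - 2
x₀ = 0.82, x₁ = 1.93

Secant formula: x_{n+1} = x_n - f(x_n)(x_n - x_{n-1})/(f(x_n) - f(x_{n-1}))

Iteration 1:
  f(0.820000) = -1.378451
  f(1.930000) = 0.587520
  x_2 = 1.930000 - 0.587520×(1.930000 - 0.820000)/(0.587520 - (-1.378451))
       = 1.598282
Iteration 2:
  f(1.930000) = 0.587520
  f(1.598282) = 0.067212
  x_3 = 1.598282 - 0.067212×(1.598282 - 1.930000)/(0.067212 - 0.587520)
       = 1.555432
Iteration 3:
  f(1.598282) = 0.067212
  f(1.555432) = -0.002815
  x_4 = 1.555432 - (-0.002815)×(1.555432 - 1.598282)/(-0.002815 - 0.067212)
       = 1.557154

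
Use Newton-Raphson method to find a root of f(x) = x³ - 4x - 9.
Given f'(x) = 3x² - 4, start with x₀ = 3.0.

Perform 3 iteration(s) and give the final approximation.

f(x) = x³ - 4x - 9
f'(x) = 3x² - 4
x₀ = 3.0

Newton-Raphson formula: x_{n+1} = x_n - f(x_n)/f'(x_n)

Iteration 1:
  f(3.000000) = 6.000000
  f'(3.000000) = 23.000000
  x_1 = 3.000000 - 6.000000/23.000000 = 2.739130
Iteration 2:
  f(2.739130) = 0.594723
  f'(2.739130) = 18.508507
  x_2 = 2.739130 - 0.594723/18.508507 = 2.706998
Iteration 3:
  f(2.706998) = 0.008451
  f'(2.706998) = 17.983514
  x_3 = 2.706998 - 0.008451/17.983514 = 2.706528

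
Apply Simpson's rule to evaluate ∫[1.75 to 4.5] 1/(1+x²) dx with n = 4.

f(x) = 1/(1+x²)
a = 1.75, b = 4.5, n = 4
h = (b - a)/n = 0.687500

Simpson's rule: (h/3)[f(x₀) + 4f(x₁) + 2f(x₂) + ... + f(xₙ)]

x_0 = 1.7500, f(x_0) = 0.246154, coefficient = 1
x_1 = 2.4375, f(x_1) = 0.144063, coefficient = 4
x_2 = 3.1250, f(x_2) = 0.092888, coefficient = 2
x_3 = 3.8125, f(x_3) = 0.064370, coefficient = 4
x_4 = 4.5000, f(x_4) = 0.047059, coefficient = 1

I ≈ (0.687500/3) × 1.312722 = 0.300832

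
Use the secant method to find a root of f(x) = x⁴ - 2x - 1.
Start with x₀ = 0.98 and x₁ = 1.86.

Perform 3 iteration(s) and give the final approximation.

f(x) = x⁴ - 2x - 1
x₀ = 0.98, x₁ = 1.86

Secant formula: x_{n+1} = x_n - f(x_n)(x_n - x_{n-1})/(f(x_n) - f(x_{n-1}))

Iteration 1:
  f(0.980000) = -2.037632
  f(1.860000) = 7.248832
  x_2 = 1.860000 - 7.248832×(1.860000 - 0.980000)/(7.248832 - (-2.037632))
       = 1.173089
Iteration 2:
  f(1.860000) = 7.248832
  f(1.173089) = -1.452422
  x_3 = 1.173089 - (-1.452422)×(1.173089 - 1.860000)/(-1.452422 - 7.248832)
       = 1.287749
Iteration 3:
  f(1.173089) = -1.452422
  f(1.287749) = -0.825547
  x_4 = 1.287749 - (-0.825547)×(1.287749 - 1.173089)/(-0.825547 - (-1.452422))
       = 1.438747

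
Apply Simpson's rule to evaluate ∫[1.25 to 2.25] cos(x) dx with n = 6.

f(x) = cos(x)
a = 1.25, b = 2.25, n = 6
h = (b - a)/n = 0.166667

Simpson's rule: (h/3)[f(x₀) + 4f(x₁) + 2f(x₂) + ... + f(xₙ)]

x_0 = 1.2500, f(x_0) = 0.315322, coefficient = 1
x_1 = 1.4167, f(x_1) = 0.153520, coefficient = 4
x_2 = 1.5833, f(x_2) = -0.012537, coefficient = 2
x_3 = 1.7500, f(x_3) = -0.178246, coefficient = 4
x_4 = 1.9167, f(x_4) = -0.339016, coefficient = 2
x_5 = 2.0833, f(x_5) = -0.490390, coefficient = 4
x_6 = 2.2500, f(x_6) = -0.628174, coefficient = 1

I ≈ (0.166667/3) × -3.076419 = -0.170912
Exact value: -0.170911
Error: 0.000001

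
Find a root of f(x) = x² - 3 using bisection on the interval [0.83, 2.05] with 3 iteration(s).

f(x) = x² - 3
Initial interval: [0.83, 2.05]

Iteration 1:
  c_1 = (0.830000 + 2.050000)/2 = 1.440000
  f(c_1) = f(1.440000) = -0.926400
  f(a) × f(c) ≥ 0, new interval: [1.440000, 2.050000]
Iteration 2:
  c_2 = (1.440000 + 2.050000)/2 = 1.745000
  f(c_2) = f(1.745000) = 0.045025
  f(a) × f(c) < 0, new interval: [1.440000, 1.745000]
Iteration 3:
  c_3 = (1.440000 + 1.745000)/2 = 1.592500
  f(c_3) = f(1.592500) = -0.463944
  f(a) × f(c) ≥ 0, new interval: [1.592500, 1.745000]

After 3 iteration(s), the approximation is c_3 = 1.592500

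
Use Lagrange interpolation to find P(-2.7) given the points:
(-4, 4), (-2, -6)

Lagrange interpolation formula:
P(x) = Σ yᵢ × Lᵢ(x)
where Lᵢ(x) = Π_{j≠i} (x - xⱼ)/(xᵢ - xⱼ)

L_0(-2.7) = (-2.7 - (-2))/(-4 - (-2)) = 0.350000
L_1(-2.7) = (-2.7 - (-4))/(-2 - (-4)) = 0.650000

P(-2.7) = 4×L_0(-2.7) + (-6)×L_1(-2.7)
P(-2.7) = -2.500000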